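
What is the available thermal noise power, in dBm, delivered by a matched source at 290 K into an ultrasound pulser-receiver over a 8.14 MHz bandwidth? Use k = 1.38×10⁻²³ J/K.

−104.9 dBm

P_n = kTB = 1.38×10⁻²³ × 290 × 8.14×10⁶ = 3.26×10⁻¹⁴ W
In dBm: 10 log₁₀(3.26×10⁻¹⁴ / 10⁻³) = −104.9 dBm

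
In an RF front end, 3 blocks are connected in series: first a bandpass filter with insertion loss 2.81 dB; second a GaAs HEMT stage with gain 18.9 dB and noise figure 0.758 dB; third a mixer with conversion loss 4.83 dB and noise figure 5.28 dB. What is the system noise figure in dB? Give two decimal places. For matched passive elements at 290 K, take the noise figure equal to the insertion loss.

Convert to linear (a loss of L dB is a gain of −L dB): F_i = 10^(NF_i/10), G_i = 10^(G_i,dB/10)
  Stage 1: F_1 = 10^(2.81/10) = 1.910, G_1 = 10^(−2.81/10) = 0.5236
  Stage 2: F_2 = 10^(0.758/10) = 1.191, G_2 = 10^(18.9/10) = 77.62
  Stage 3: F_3 = 10^(5.28/10) = 3.373, G_3 = 10^(−4.83/10) = 0.3289
Friis cascade:
  F = 1.910 + (1.191 − 1)/0.5236 + (3.373 − 1)/40.64 = 2.332
NF = 10 log₁₀(2.332) = 3.68 dB

3.68 dB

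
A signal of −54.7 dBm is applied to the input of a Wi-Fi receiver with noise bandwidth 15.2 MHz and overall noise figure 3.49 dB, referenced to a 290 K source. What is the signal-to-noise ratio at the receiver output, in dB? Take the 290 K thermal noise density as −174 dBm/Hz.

44.0 dB

Noise floor: N = −174 + 10 log₁₀(B) + NF
10 log₁₀(1.52×10⁷) = 71.82 dB
N = −174 + 71.82 + 3.49 = −98.69 dBm
SNR = P_sig − N = −54.7 − (−98.69) = 43.99 dB → 44.0 dB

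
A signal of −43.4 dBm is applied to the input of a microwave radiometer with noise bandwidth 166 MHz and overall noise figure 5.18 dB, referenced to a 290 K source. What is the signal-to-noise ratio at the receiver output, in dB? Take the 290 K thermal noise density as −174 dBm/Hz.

Noise floor: N = −174 + 10 log₁₀(B) + NF
10 log₁₀(1.66×10⁸) = 82.2 dB
N = −174 + 82.2 + 5.18 = −86.62 dBm
SNR = P_sig − N = −43.4 − (−86.62) = 43.22 dB → 43.2 dB

43.2 dB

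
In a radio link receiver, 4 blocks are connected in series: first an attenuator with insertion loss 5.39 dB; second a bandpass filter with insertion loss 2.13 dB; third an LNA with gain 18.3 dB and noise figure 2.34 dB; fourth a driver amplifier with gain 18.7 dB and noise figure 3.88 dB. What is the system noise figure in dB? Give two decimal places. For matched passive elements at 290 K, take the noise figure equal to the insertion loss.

Convert to linear (a loss of L dB is a gain of −L dB): F_i = 10^(NF_i/10), G_i = 10^(G_i,dB/10)
  Stage 1: F_1 = 10^(5.39/10) = 3.459, G_1 = 10^(−5.39/10) = 0.2891
  Stage 2: F_2 = 10^(2.13/10) = 1.633, G_2 = 10^(−2.13/10) = 0.6124
  Stage 3: F_3 = 10^(2.34/10) = 1.714, G_3 = 10^(18.3/10) = 67.61
  Stage 4: F_4 = 10^(3.88/10) = 2.443, G_4 = 10^(18.7/10) = 74.13
Friis cascade:
  F = 3.459 + (1.633 − 1)/0.2891 + (1.714 − 1)/0.1770 + (2.443 − 1)/11.97 = 9.803
NF = 10 log₁₀(9.803) = 9.91 dB

9.91 dB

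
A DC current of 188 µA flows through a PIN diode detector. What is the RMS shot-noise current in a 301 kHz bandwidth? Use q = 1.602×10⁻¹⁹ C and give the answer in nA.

4.26 nA

I_n = √(2qI·B)
2qI·B = 2 × 1.602×10⁻¹⁹ × 1.88×10⁻⁴ × 3.01×10⁵ = 1.81×10⁻¹⁷ A²
I_n = √(1.81×10⁻¹⁷) = 4.26×10⁻⁹ A = 4.26 nA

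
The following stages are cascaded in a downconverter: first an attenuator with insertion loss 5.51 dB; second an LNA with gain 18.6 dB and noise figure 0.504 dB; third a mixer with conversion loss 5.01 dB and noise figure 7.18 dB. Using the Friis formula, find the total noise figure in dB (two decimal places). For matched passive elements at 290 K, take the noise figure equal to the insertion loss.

6.23 dB

Convert to linear (a loss of L dB is a gain of −L dB): F_i = 10^(NF_i/10), G_i = 10^(G_i,dB/10)
  Stage 1: F_1 = 10^(5.51/10) = 3.556, G_1 = 10^(−5.51/10) = 0.2812
  Stage 2: F_2 = 10^(0.504/10) = 1.123, G_2 = 10^(18.6/10) = 72.44
  Stage 3: F_3 = 10^(7.18/10) = 5.224, G_3 = 10^(−5.01/10) = 0.3155
Friis cascade:
  F = 3.556 + (1.123 − 1)/0.2812 + (5.224 − 1)/20.37 = 4.201
NF = 10 log₁₀(4.201) = 6.23 dB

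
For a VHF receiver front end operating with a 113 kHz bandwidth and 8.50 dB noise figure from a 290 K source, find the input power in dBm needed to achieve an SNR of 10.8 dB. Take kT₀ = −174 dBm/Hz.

Sensitivity = −174 + 10 log₁₀(B) + NF + SNR_min
= −174 + 50.53 + 8.50 + 10.8
= −104.17 dBm → −104.2 dBm

−104.2 dBm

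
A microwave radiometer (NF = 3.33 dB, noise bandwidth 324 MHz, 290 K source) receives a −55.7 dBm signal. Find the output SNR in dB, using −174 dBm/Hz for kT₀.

Noise floor: N = −174 + 10 log₁₀(B) + NF
10 log₁₀(3.24×10⁸) = 85.11 dB
N = −174 + 85.11 + 3.33 = −85.56 dBm
SNR = P_sig − N = −55.7 − (−85.56) = 29.86 dB → 29.9 dB

29.9 dB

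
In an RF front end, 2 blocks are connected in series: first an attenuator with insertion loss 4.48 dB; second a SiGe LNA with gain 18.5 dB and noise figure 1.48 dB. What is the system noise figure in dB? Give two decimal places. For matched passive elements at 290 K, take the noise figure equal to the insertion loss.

5.96 dB

Convert to linear (a loss of L dB is a gain of −L dB): F_i = 10^(NF_i/10), G_i = 10^(G_i,dB/10)
  Stage 1: F_1 = 10^(4.48/10) = 2.805, G_1 = 10^(−4.48/10) = 0.3565
  Stage 2: F_2 = 10^(1.48/10) = 1.406, G_2 = 10^(18.5/10) = 70.79
Friis cascade:
  F = 2.805 + (1.406 − 1)/0.3565 = 3.945
NF = 10 log₁₀(3.945) = 5.96 dB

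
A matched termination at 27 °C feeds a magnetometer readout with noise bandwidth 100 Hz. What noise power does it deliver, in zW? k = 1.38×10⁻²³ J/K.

414 zW

T = 27 °C + 273.15 = 300.15 K
P_n = kTB = 1.38×10⁻²³ × 300.15 × 1.00×10² = 4.14×10⁻¹⁹ W = 414 zW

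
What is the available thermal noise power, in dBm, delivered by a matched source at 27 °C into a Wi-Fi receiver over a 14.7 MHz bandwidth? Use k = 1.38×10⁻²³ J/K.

−102.2 dBm

T = 27 °C + 273.15 = 300.15 K
P_n = kTB = 1.38×10⁻²³ × 300.15 × 1.47×10⁷ = 6.09×10⁻¹⁴ W
In dBm: 10 log₁₀(6.09×10⁻¹⁴ / 10⁻³) = −102.2 dBm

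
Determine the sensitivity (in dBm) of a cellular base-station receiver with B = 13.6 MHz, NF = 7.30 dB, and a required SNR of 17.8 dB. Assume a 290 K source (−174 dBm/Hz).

Sensitivity = −174 + 10 log₁₀(B) + NF + SNR_min
= −174 + 71.34 + 7.30 + 17.8
= −77.56 dBm → −77.6 dBm

−77.6 dBm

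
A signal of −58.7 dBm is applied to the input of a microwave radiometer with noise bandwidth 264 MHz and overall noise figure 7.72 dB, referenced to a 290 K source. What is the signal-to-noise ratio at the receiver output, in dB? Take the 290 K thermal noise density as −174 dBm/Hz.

Noise floor: N = −174 + 10 log₁₀(B) + NF
10 log₁₀(2.64×10⁸) = 84.22 dB
N = −174 + 84.22 + 7.72 = −82.06 dBm
SNR = P_sig − N = −58.7 − (−82.06) = 23.36 dB → 23.4 dB

23.4 dB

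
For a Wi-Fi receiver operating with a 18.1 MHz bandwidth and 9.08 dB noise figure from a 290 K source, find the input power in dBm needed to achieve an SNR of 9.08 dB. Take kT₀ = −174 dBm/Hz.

−83.3 dBm

Sensitivity = −174 + 10 log₁₀(B) + NF + SNR_min
= −174 + 72.58 + 9.08 + 9.08
= −83.26 dBm → −83.3 dBm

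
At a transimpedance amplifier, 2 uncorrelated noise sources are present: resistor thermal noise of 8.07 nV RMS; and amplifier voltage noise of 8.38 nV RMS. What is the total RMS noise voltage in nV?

11.6 nV

Uncorrelated sources add in power (mean-square): V_tot = √(ΣV_i²)
V_tot = √[(8.07×10⁻⁹)² + (8.38×10⁻⁹)²] = 1.16×10⁻⁸ V = 11.6 nV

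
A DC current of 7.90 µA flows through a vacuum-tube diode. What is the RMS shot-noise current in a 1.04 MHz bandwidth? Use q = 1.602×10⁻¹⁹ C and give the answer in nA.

1.62 nA

I_n = √(2qI·B)
2qI·B = 2 × 1.602×10⁻¹⁹ × 7.90×10⁻⁶ × 1.04×10⁶ = 2.63×10⁻¹⁸ A²
I_n = √(2.63×10⁻¹⁸) = 1.62×10⁻⁹ A = 1.62 nA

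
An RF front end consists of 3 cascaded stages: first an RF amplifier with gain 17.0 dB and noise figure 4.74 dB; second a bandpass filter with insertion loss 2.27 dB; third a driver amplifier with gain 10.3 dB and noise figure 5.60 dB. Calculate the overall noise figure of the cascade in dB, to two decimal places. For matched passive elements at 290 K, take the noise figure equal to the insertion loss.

4.89 dB

Convert to linear (a loss of L dB is a gain of −L dB): F_i = 10^(NF_i/10), G_i = 10^(G_i,dB/10)
  Stage 1: F_1 = 10^(4.74/10) = 2.979, G_1 = 10^(17.0/10) = 50.12
  Stage 2: F_2 = 10^(2.27/10) = 1.687, G_2 = 10^(−2.27/10) = 0.5929
  Stage 3: F_3 = 10^(5.60/10) = 3.631, G_3 = 10^(10.3/10) = 10.72
Friis cascade:
  F = 2.979 + (1.687 − 1)/50.12 + (3.631 − 1)/29.72 = 3.081
NF = 10 log₁₀(3.081) = 4.89 dB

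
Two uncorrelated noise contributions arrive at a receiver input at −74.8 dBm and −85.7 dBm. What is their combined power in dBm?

−74.5 dBm

Convert to linear, add, convert back:
P₁ = 3.31×10⁻¹¹ W, P₂ = 2.69×10⁻¹² W
P_tot = 3.58×10⁻¹¹ W → 10 log₁₀(P_tot / 10⁻³) = −74.5 dBm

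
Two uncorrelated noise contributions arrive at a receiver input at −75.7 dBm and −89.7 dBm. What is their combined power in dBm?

−75.5 dBm

Convert to linear, add, convert back:
P₁ = 2.69×10⁻¹¹ W, P₂ = 1.07×10⁻¹² W
P_tot = 2.80×10⁻¹¹ W → 10 log₁₀(P_tot / 10⁻³) = −75.5 dBm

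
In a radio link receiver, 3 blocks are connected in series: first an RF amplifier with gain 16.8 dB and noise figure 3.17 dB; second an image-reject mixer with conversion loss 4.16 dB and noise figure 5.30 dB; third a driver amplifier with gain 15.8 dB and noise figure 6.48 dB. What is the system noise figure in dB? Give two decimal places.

Convert to linear (a loss of L dB is a gain of −L dB): F_i = 10^(NF_i/10), G_i = 10^(G_i,dB/10)
  Stage 1: F_1 = 10^(3.17/10) = 2.075, G_1 = 10^(16.8/10) = 47.86
  Stage 2: F_2 = 10^(5.30/10) = 3.388, G_2 = 10^(−4.16/10) = 0.3837
  Stage 3: F_3 = 10^(6.48/10) = 4.446, G_3 = 10^(15.8/10) = 38.02
Friis cascade:
  F = 2.075 + (3.388 − 1)/47.86 + (4.446 − 1)/18.37 = 2.312
NF = 10 log₁₀(2.312) = 3.64 dB

3.64 dB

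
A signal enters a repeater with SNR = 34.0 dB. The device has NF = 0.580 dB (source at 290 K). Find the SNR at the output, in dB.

33.420 dB

By definition F = SNR_in/SNR_out, so in dB: SNR_out = SNR_in − NF
SNR_out = 34.0 − 0.580 = 33.420 dB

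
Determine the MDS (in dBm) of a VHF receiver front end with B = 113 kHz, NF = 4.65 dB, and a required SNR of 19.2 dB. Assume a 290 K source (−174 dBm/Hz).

Sensitivity = −174 + 10 log₁₀(B) + NF + SNR_min
= −174 + 50.53 + 4.65 + 19.2
= −99.62 dBm → −99.6 dBm

−99.6 dBm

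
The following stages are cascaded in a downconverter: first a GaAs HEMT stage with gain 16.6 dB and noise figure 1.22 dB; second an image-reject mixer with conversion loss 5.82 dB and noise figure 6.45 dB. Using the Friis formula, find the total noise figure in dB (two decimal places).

Convert to linear (a loss of L dB is a gain of −L dB): F_i = 10^(NF_i/10), G_i = 10^(G_i,dB/10)
  Stage 1: F_1 = 10^(1.22/10) = 1.324, G_1 = 10^(16.6/10) = 45.71
  Stage 2: F_2 = 10^(6.45/10) = 4.416, G_2 = 10^(−5.82/10) = 0.2618
Friis cascade:
  F = 1.324 + (4.416 − 1)/45.71 = 1.399
NF = 10 log₁₀(1.399) = 1.46 dB

1.46 dB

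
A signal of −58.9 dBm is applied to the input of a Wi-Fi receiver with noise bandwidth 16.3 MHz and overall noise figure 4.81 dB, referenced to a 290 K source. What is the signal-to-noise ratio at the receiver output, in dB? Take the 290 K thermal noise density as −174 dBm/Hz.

Noise floor: N = −174 + 10 log₁₀(B) + NF
10 log₁₀(1.63×10⁷) = 72.12 dB
N = −174 + 72.12 + 4.81 = −97.07 dBm
SNR = P_sig − N = −58.9 − (−97.07) = 38.17 dB → 38.2 dB

38.2 dB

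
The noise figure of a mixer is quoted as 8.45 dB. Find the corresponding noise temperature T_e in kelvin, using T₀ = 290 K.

1740 K

F = 10^(8.45/10) = 6.99842
T_e = (F − 1)·T₀ = (6.99842 − 1) × 290 = 1740 K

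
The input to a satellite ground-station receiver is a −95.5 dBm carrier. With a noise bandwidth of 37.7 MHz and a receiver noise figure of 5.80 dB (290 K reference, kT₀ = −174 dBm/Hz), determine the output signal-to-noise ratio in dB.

−3.1 dB

Noise floor: N = −174 + 10 log₁₀(B) + NF
10 log₁₀(3.77×10⁷) = 75.76 dB
N = −174 + 75.76 + 5.80 = −92.44 dBm
SNR = P_sig − N = −95.5 − (−92.44) = −3.06 dB → −3.1 dB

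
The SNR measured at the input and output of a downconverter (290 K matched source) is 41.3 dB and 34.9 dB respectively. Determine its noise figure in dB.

6.4 dB

NF (dB) = SNR_in(dB) − SNR_out(dB) when the source is at T₀
NF = 41.3 − 34.9 = 6.4 dB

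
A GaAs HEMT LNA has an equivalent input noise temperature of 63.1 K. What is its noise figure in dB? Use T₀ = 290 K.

F = 1 + T_e/T₀ = 1 + 63.1/290 = 1.21759
NF = 10 log₁₀(1.21759) = 0.855 dB

0.855 dB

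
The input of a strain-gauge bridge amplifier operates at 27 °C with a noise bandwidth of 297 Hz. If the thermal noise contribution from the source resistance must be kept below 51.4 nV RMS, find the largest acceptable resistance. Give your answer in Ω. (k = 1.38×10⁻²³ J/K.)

T = 27 °C + 273.15 = 300.15 K
Johnson–Nyquist: V_n = √(4kTRB) ⇒ R = V_n² / (4kTB)
4kTB = 4 × 1.38×10⁻²³ × 300.15 × 2.97×10² = 4.92×10⁻¹⁸
R = (5.14×10⁻⁸)² / 4.92×10⁻¹⁸ = 5.37×10² Ω = 537 Ω

537 Ω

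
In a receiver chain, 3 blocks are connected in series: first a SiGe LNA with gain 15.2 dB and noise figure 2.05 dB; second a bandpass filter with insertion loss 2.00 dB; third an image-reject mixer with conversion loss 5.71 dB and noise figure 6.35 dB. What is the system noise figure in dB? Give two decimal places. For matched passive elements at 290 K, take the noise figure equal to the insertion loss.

2.50 dB

Convert to linear (a loss of L dB is a gain of −L dB): F_i = 10^(NF_i/10), G_i = 10^(G_i,dB/10)
  Stage 1: F_1 = 10^(2.05/10) = 1.603, G_1 = 10^(15.2/10) = 33.11
  Stage 2: F_2 = 10^(2.00/10) = 1.585, G_2 = 10^(−2.00/10) = 0.6310
  Stage 3: F_3 = 10^(6.35/10) = 4.315, G_3 = 10^(−5.71/10) = 0.2685
Friis cascade:
  F = 1.603 + (1.585 − 1)/33.11 + (4.315 − 1)/20.89 = 1.780
NF = 10 log₁₀(1.780) = 2.50 dB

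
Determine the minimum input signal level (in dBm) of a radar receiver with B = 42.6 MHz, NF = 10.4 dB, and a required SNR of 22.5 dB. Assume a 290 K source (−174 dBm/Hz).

Sensitivity = −174 + 10 log₁₀(B) + NF + SNR_min
= −174 + 76.29 + 10.4 + 22.5
= −64.81 dBm → −64.8 dBm

−64.8 dBm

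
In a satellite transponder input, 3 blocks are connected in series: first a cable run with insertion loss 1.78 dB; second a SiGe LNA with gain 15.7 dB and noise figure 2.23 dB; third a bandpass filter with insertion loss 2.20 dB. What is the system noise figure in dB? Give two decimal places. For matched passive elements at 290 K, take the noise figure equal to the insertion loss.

Convert to linear (a loss of L dB is a gain of −L dB): F_i = 10^(NF_i/10), G_i = 10^(G_i,dB/10)
  Stage 1: F_1 = 10^(1.78/10) = 1.507, G_1 = 10^(−1.78/10) = 0.6637
  Stage 2: F_2 = 10^(2.23/10) = 1.671, G_2 = 10^(15.7/10) = 37.15
  Stage 3: F_3 = 10^(2.20/10) = 1.660, G_3 = 10^(−2.20/10) = 0.6026
Friis cascade:
  F = 1.507 + (1.671 − 1)/0.6637 + (1.660 − 1)/24.66 = 2.544
NF = 10 log₁₀(2.544) = 4.06 dB

4.06 dB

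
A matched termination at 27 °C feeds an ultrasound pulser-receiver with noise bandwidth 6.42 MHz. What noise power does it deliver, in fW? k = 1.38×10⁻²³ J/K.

26.6 fW

T = 27 °C + 273.15 = 300.15 K
P_n = kTB = 1.38×10⁻²³ × 300.15 × 6.42×10⁶ = 2.66×10⁻¹⁴ W = 26.6 fW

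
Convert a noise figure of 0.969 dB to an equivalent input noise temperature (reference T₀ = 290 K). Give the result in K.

F = 10^(0.969/10) = 1.24997
T_e = (F − 1)·T₀ = (1.24997 − 1) × 290 = 72.5 K

72.5 K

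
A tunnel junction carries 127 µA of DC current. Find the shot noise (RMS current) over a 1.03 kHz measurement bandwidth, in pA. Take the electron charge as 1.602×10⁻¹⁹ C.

I_n = √(2qI·B)
2qI·B = 2 × 1.602×10⁻¹⁹ × 1.27×10⁻⁴ × 1.03×10³ = 4.19×10⁻²⁰ A²
I_n = √(4.19×10⁻²⁰) = 2.05×10⁻¹⁰ A = 205 pA

205 pA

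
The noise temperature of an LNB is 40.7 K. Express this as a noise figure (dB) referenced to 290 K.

F = 1 + T_e/T₀ = 1 + 40.7/290 = 1.14034
NF = 10 log₁₀(1.14034) = 0.570 dB

0.570 dB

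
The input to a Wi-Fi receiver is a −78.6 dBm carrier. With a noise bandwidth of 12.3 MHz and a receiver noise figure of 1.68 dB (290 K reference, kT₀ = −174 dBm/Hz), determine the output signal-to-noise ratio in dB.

Noise floor: N = −174 + 10 log₁₀(B) + NF
10 log₁₀(1.23×10⁷) = 70.9 dB
N = −174 + 70.9 + 1.68 = −101.42 dBm
SNR = P_sig − N = −78.6 − (−101.42) = 22.82 dB → 22.8 dB

22.8 dB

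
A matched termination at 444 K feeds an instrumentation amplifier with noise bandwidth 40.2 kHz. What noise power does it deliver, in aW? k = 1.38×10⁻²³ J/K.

P_n = kTB = 1.38×10⁻²³ × 444 × 4.02×10⁴ = 2.46×10⁻¹⁶ W = 246 aW

246 aW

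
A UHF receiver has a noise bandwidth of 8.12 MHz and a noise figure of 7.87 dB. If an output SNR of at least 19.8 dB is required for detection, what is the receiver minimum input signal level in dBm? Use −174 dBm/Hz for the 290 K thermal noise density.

−77.2 dBm

Sensitivity = −174 + 10 log₁₀(B) + NF + SNR_min
= −174 + 69.1 + 7.87 + 19.8
= −77.23 dBm → −77.2 dBm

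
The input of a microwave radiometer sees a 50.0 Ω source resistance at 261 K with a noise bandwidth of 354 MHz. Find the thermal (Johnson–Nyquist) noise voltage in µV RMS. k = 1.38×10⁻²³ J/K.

V_n = √(4kTRB)
4kTRB = 4 × 1.38×10⁻²³ × 261 × 5.00×10¹ × 3.54×10⁸ = 2.55×10⁻¹⁰ V²
V_n = √(2.55×10⁻¹⁰) = 1.60×10⁻⁵ V = 16.0 µV

16.0 µV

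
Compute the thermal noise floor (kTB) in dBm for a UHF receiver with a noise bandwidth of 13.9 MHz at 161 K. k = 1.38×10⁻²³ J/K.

P_n = kTB = 1.38×10⁻²³ × 161 × 1.39×10⁷ = 3.09×10⁻¹⁴ W
In dBm: 10 log₁₀(3.09×10⁻¹⁴ / 10⁻³) = −105.1 dBm

−105.1 dBm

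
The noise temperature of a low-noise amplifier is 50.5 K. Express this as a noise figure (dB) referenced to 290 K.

F = 1 + T_e/T₀ = 1 + 50.5/290 = 1.17414
NF = 10 log₁₀(1.17414) = 0.697 dB

0.697 dB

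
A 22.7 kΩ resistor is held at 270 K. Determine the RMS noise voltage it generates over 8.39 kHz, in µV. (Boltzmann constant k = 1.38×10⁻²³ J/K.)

V_n = √(4kTRB)
4kTRB = 4 × 1.38×10⁻²³ × 270 × 2.27×10⁴ × 8.39×10³ = 2.84×10⁻¹² V²
V_n = √(2.84×10⁻¹²) = 1.68×10⁻⁶ V = 1.68 µV

1.68 µV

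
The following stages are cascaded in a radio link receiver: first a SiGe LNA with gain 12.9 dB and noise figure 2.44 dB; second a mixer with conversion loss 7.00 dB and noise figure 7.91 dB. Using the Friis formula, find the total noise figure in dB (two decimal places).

Convert to linear (a loss of L dB is a gain of −L dB): F_i = 10^(NF_i/10), G_i = 10^(G_i,dB/10)
  Stage 1: F_1 = 10^(2.44/10) = 1.754, G_1 = 10^(12.9/10) = 19.50
  Stage 2: F_2 = 10^(7.91/10) = 6.180, G_2 = 10^(−7.00/10) = 0.1995
Friis cascade:
  F = 1.754 + (6.180 − 1)/19.50 = 2.020
NF = 10 log₁₀(2.020) = 3.05 dB

3.05 dB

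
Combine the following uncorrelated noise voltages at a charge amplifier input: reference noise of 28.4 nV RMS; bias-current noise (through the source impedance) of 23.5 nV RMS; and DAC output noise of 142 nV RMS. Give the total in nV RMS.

147 nV

Uncorrelated sources add in power (mean-square): V_tot = √(ΣV_i²)
V_tot = √[(2.84×10⁻⁸)² + (2.35×10⁻⁸)² + (1.42×10⁻⁷)²] = 1.47×10⁻⁷ V = 147 nV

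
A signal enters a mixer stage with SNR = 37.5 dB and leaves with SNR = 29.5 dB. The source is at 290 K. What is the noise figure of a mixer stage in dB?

NF (dB) = SNR_in(dB) − SNR_out(dB) when the source is at T₀
NF = 37.5 − 29.5 = 8.0 dB

8.0 dB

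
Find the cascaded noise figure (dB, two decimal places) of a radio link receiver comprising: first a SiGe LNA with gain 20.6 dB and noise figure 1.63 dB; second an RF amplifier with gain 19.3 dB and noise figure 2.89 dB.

Convert to linear (a loss of L dB is a gain of −L dB): F_i = 10^(NF_i/10), G_i = 10^(G_i,dB/10)
  Stage 1: F_1 = 10^(1.63/10) = 1.455, G_1 = 10^(20.6/10) = 114.8
  Stage 2: F_2 = 10^(2.89/10) = 1.945, G_2 = 10^(19.3/10) = 85.11
Friis cascade:
  F = 1.455 + (1.945 − 1)/114.8 = 1.464
NF = 10 log₁₀(1.464) = 1.65 dB

1.65 dB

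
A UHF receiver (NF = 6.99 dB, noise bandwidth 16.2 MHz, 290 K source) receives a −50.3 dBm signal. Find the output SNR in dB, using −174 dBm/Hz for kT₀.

Noise floor: N = −174 + 10 log₁₀(B) + NF
10 log₁₀(1.62×10⁷) = 72.1 dB
N = −174 + 72.1 + 6.99 = −94.91 dBm
SNR = P_sig − N = −50.3 − (−94.91) = 44.61 dB → 44.6 dB

44.6 dB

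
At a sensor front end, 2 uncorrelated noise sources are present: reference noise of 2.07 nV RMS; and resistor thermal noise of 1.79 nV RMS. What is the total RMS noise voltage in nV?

2.74 nV

Uncorrelated sources add in power (mean-square): V_tot = √(ΣV_i²)
V_tot = √[(2.07×10⁻⁹)² + (1.79×10⁻⁹)²] = 2.74×10⁻⁹ V = 2.74 nV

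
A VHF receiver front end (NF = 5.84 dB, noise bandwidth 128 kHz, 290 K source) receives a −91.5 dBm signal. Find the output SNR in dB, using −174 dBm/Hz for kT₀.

25.6 dB

Noise floor: N = −174 + 10 log₁₀(B) + NF
10 log₁₀(1.28×10⁵) = 51.07 dB
N = −174 + 51.07 + 5.84 = −117.09 dBm
SNR = P_sig − N = −91.5 − (−117.09) = 25.59 dB → 25.6 dB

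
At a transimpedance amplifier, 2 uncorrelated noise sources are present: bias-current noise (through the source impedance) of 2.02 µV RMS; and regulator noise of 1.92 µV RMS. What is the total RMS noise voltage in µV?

Uncorrelated sources add in power (mean-square): V_tot = √(ΣV_i²)
V_tot = √[(2.02×10⁻⁶)² + (1.92×10⁻⁶)²] = 2.79×10⁻⁶ V = 2.79 µV

2.79 µV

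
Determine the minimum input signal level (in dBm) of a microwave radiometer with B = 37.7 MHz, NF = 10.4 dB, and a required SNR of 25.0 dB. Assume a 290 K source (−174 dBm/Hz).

Sensitivity = −174 + 10 log₁₀(B) + NF + SNR_min
= −174 + 75.76 + 10.4 + 25.0
= −62.84 dBm → −62.8 dBm

−62.8 dBm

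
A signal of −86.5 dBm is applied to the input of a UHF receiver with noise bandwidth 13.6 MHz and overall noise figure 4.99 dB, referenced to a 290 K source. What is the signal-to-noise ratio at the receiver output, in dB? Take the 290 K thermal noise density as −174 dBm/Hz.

11.2 dB

Noise floor: N = −174 + 10 log₁₀(B) + NF
10 log₁₀(1.36×10⁷) = 71.34 dB
N = −174 + 71.34 + 4.99 = −97.67 dBm
SNR = P_sig − N = −86.5 − (−97.67) = 11.17 dB → 11.2 dB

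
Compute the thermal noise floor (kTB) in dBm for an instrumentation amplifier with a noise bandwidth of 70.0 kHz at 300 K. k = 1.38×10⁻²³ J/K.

−125.4 dBm

P_n = kTB = 1.38×10⁻²³ × 300 × 7.00×10⁴ = 2.90×10⁻¹⁶ W
In dBm: 10 log₁₀(2.90×10⁻¹⁶ / 10⁻³) = −125.4 dBm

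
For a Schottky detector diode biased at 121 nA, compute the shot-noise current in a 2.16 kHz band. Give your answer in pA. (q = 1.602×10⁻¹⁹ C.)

9.15 pA

I_n = √(2qI·B)
2qI·B = 2 × 1.602×10⁻¹⁹ × 1.21×10⁻⁷ × 2.16×10³ = 8.37×10⁻²³ A²
I_n = √(8.37×10⁻²³) = 9.15×10⁻¹² A = 9.15 pA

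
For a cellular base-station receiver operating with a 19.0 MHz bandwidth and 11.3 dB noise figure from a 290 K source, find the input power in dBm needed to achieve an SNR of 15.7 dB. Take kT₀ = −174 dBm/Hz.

−74.2 dBm

Sensitivity = −174 + 10 log₁₀(B) + NF + SNR_min
= −174 + 72.79 + 11.3 + 15.7
= −74.21 dBm → −74.2 dBm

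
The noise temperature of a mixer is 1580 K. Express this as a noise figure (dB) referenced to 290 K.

F = 1 + T_e/T₀ = 1 + 1580/290 = 6.44828
NF = 10 log₁₀(6.44828) = 8.09 dB

8.09 dB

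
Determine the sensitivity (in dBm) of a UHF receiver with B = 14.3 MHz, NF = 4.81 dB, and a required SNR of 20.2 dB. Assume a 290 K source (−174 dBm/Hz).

Sensitivity = −174 + 10 log₁₀(B) + NF + SNR_min
= −174 + 71.55 + 4.81 + 20.2
= −77.44 dBm → −77.4 dBm

−77.4 dBm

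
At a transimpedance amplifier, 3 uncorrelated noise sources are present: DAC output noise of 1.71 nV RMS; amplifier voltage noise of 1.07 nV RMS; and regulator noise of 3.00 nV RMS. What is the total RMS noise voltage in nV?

3.62 nV

Uncorrelated sources add in power (mean-square): V_tot = √(ΣV_i²)
V_tot = √[(1.71×10⁻⁹)² + (1.07×10⁻⁹)² + (3.00×10⁻⁹)²] = 3.62×10⁻⁹ V = 3.62 nV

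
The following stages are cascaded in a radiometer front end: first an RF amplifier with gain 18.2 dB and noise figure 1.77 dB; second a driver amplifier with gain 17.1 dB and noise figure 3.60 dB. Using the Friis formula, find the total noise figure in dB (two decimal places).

1.83 dB

Convert to linear (a loss of L dB is a gain of −L dB): F_i = 10^(NF_i/10), G_i = 10^(G_i,dB/10)
  Stage 1: F_1 = 10^(1.77/10) = 1.503, G_1 = 10^(18.2/10) = 66.07
  Stage 2: F_2 = 10^(3.60/10) = 2.291, G_2 = 10^(17.1/10) = 51.29
Friis cascade:
  F = 1.503 + (2.291 − 1)/66.07 = 1.523
NF = 10 log₁₀(1.523) = 1.83 dB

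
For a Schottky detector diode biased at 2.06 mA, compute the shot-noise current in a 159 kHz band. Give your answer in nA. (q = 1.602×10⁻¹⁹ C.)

10.2 nA

I_n = √(2qI·B)
2qI·B = 2 × 1.602×10⁻¹⁹ × 2.06×10⁻³ × 1.59×10⁵ = 1.05×10⁻¹⁶ A²
I_n = √(1.05×10⁻¹⁶) = 1.02×10⁻⁸ A = 10.2 nA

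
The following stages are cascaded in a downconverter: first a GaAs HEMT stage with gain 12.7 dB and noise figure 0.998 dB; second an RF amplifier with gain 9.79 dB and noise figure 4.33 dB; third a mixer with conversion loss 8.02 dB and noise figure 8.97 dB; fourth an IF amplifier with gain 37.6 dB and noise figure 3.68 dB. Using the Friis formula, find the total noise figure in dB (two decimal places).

1.57 dB

Convert to linear (a loss of L dB is a gain of −L dB): F_i = 10^(NF_i/10), G_i = 10^(G_i,dB/10)
  Stage 1: F_1 = 10^(0.998/10) = 1.258, G_1 = 10^(12.7/10) = 18.62
  Stage 2: F_2 = 10^(4.33/10) = 2.710, G_2 = 10^(9.79/10) = 9.528
  Stage 3: F_3 = 10^(8.97/10) = 7.889, G_3 = 10^(−8.02/10) = 0.1578
  Stage 4: F_4 = 10^(3.68/10) = 2.333, G_4 = 10^(37.6/10) = 5754
Friis cascade:
  F = 1.258 + (2.710 − 1)/18.62 + (7.889 − 1)/177.4 + (2.333 − 1)/27.99 = 1.437
NF = 10 log₁₀(1.437) = 1.57 dB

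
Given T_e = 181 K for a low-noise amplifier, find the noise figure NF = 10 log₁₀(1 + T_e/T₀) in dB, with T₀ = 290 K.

2.11 dB

F = 1 + T_e/T₀ = 1 + 181/290 = 1.62414
NF = 10 log₁₀(1.62414) = 2.11 dB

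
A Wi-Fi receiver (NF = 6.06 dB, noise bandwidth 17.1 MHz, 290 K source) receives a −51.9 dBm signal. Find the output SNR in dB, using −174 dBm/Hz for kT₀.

Noise floor: N = −174 + 10 log₁₀(B) + NF
10 log₁₀(1.71×10⁷) = 72.33 dB
N = −174 + 72.33 + 6.06 = −95.61 dBm
SNR = P_sig − N = −51.9 − (−95.61) = 43.71 dB → 43.7 dB

43.7 dB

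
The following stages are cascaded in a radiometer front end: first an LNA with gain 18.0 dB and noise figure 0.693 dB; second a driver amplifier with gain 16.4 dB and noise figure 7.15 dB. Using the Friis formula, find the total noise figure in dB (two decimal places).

Convert to linear (a loss of L dB is a gain of −L dB): F_i = 10^(NF_i/10), G_i = 10^(G_i,dB/10)
  Stage 1: F_1 = 10^(0.693/10) = 1.173, G_1 = 10^(18.0/10) = 63.10
  Stage 2: F_2 = 10^(7.15/10) = 5.188, G_2 = 10^(16.4/10) = 43.65
Friis cascade:
  F = 1.173 + (5.188 − 1)/63.10 = 1.239
NF = 10 log₁₀(1.239) = 0.93 dB

0.93 dB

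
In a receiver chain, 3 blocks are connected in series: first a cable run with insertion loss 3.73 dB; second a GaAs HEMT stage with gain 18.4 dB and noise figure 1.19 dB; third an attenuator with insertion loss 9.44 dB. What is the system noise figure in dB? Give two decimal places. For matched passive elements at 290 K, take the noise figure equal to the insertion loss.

5.28 dB

Convert to linear (a loss of L dB is a gain of −L dB): F_i = 10^(NF_i/10), G_i = 10^(G_i,dB/10)
  Stage 1: F_1 = 10^(3.73/10) = 2.360, G_1 = 10^(−3.73/10) = 0.4236
  Stage 2: F_2 = 10^(1.19/10) = 1.315, G_2 = 10^(18.4/10) = 69.18
  Stage 3: F_3 = 10^(9.44/10) = 8.790, G_3 = 10^(−9.44/10) = 0.1138
Friis cascade:
  F = 2.360 + (1.315 − 1)/0.4236 + (8.790 − 1)/29.31 = 3.370
NF = 10 log₁₀(3.370) = 5.28 dB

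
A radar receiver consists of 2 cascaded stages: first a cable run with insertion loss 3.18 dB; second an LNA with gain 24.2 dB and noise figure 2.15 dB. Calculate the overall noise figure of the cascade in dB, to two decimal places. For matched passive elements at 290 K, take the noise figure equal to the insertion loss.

Convert to linear (a loss of L dB is a gain of −L dB): F_i = 10^(NF_i/10), G_i = 10^(G_i,dB/10)
  Stage 1: F_1 = 10^(3.18/10) = 2.080, G_1 = 10^(−3.18/10) = 0.4808
  Stage 2: F_2 = 10^(2.15/10) = 1.641, G_2 = 10^(24.2/10) = 263.0
Friis cascade:
  F = 2.080 + (1.641 − 1)/0.4808 = 3.412
NF = 10 log₁₀(3.412) = 5.33 dB

5.33 dB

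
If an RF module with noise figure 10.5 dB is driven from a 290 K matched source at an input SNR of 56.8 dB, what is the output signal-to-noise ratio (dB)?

46.3 dB

By definition F = SNR_in/SNR_out, so in dB: SNR_out = SNR_in − NF
SNR_out = 56.8 − 10.5 = 46.3 dB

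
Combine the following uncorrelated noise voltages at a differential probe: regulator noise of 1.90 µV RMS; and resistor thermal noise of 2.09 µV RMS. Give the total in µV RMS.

Uncorrelated sources add in power (mean-square): V_tot = √(ΣV_i²)
V_tot = √[(1.90×10⁻⁶)² + (2.09×10⁻⁶)²] = 2.82×10⁻⁶ V = 2.82 µV

2.82 µV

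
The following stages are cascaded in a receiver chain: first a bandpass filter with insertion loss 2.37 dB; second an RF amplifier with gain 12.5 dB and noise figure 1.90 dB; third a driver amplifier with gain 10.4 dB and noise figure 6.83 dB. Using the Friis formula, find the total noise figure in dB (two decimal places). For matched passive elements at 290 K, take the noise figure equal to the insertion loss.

Convert to linear (a loss of L dB is a gain of −L dB): F_i = 10^(NF_i/10), G_i = 10^(G_i,dB/10)
  Stage 1: F_1 = 10^(2.37/10) = 1.726, G_1 = 10^(−2.37/10) = 0.5794
  Stage 2: F_2 = 10^(1.90/10) = 1.549, G_2 = 10^(12.5/10) = 17.78
  Stage 3: F_3 = 10^(6.83/10) = 4.819, G_3 = 10^(10.4/10) = 10.96
Friis cascade:
  F = 1.726 + (1.549 − 1)/0.5794 + (4.819 − 1)/10.30 = 3.044
NF = 10 log₁₀(3.044) = 4.83 dB

4.83 dB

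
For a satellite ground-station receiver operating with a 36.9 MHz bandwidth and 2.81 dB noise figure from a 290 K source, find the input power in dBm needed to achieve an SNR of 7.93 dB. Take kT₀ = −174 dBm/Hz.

Sensitivity = −174 + 10 log₁₀(B) + NF + SNR_min
= −174 + 75.67 + 2.81 + 7.93
= −87.59 dBm → −87.6 dBm

−87.6 dBm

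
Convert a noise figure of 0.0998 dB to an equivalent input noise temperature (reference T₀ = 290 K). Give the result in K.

F = 10^(0.0998/10) = 1.02325
T_e = (F − 1)·T₀ = (1.02325 − 1) × 290 = 6.74 K

6.74 K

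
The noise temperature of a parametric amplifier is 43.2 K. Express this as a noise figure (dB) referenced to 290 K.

F = 1 + T_e/T₀ = 1 + 43.2/290 = 1.14897
NF = 10 log₁₀(1.14897) = 0.603 dB

0.603 dB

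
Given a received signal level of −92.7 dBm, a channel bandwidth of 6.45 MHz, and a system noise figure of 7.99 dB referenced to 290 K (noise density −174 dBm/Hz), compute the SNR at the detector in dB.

5.2 dB

Noise floor: N = −174 + 10 log₁₀(B) + NF
10 log₁₀(6.45×10⁶) = 68.1 dB
N = −174 + 68.1 + 7.99 = −97.91 dBm
SNR = P_sig − N = −92.7 − (−97.91) = 5.21 dB → 5.2 dB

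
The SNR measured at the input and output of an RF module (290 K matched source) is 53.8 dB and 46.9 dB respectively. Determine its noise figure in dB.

NF (dB) = SNR_in(dB) − SNR_out(dB) when the source is at T₀
NF = 53.8 − 46.9 = 6.9 dB

6.9 dB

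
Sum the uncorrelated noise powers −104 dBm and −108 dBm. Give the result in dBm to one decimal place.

−102.5 dBm

Convert to linear, add, convert back:
P₁ = 3.98×10⁻¹⁴ W, P₂ = 1.58×10⁻¹⁴ W
P_tot = 5.57×10⁻¹⁴ W → 10 log₁₀(P_tot / 10⁻³) = −102.5 dBm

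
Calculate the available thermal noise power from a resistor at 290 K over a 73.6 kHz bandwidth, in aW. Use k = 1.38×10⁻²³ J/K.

295 aW

P_n = kTB = 1.38×10⁻²³ × 290 × 7.36×10⁴ = 2.95×10⁻¹⁶ W = 295 aW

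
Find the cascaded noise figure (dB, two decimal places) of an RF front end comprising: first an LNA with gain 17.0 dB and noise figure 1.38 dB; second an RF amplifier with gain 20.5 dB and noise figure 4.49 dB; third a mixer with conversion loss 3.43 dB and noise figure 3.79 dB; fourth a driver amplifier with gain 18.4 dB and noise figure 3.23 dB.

1.49 dB

Convert to linear (a loss of L dB is a gain of −L dB): F_i = 10^(NF_i/10), G_i = 10^(G_i,dB/10)
  Stage 1: F_1 = 10^(1.38/10) = 1.374, G_1 = 10^(17.0/10) = 50.12
  Stage 2: F_2 = 10^(4.49/10) = 2.812, G_2 = 10^(20.5/10) = 112.2
  Stage 3: F_3 = 10^(3.79/10) = 2.393, G_3 = 10^(−3.43/10) = 0.4539
  Stage 4: F_4 = 10^(3.23/10) = 2.104, G_4 = 10^(18.4/10) = 69.18
Friis cascade:
  F = 1.374 + (2.812 − 1)/50.12 + (2.393 − 1)/5623 + (2.104 − 1)/2553 = 1.411
NF = 10 log₁₀(1.411) = 1.49 dB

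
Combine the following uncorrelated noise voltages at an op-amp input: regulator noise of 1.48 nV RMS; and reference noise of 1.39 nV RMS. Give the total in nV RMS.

2.03 nV

Uncorrelated sources add in power (mean-square): V_tot = √(ΣV_i²)
V_tot = √[(1.48×10⁻⁹)² + (1.39×10⁻⁹)²] = 2.03×10⁻⁹ V = 2.03 nV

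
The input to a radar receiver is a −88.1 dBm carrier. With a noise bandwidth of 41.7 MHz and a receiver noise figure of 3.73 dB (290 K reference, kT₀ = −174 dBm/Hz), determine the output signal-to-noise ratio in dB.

Noise floor: N = −174 + 10 log₁₀(B) + NF
10 log₁₀(4.17×10⁷) = 76.2 dB
N = −174 + 76.2 + 3.73 = −94.07 dBm
SNR = P_sig − N = −88.1 − (−94.07) = 5.97 dB → 6.0 dB

6.0 dB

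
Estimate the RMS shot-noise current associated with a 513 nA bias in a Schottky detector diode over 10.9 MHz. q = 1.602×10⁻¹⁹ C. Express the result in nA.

I_n = √(2qI·B)
2qI·B = 2 × 1.602×10⁻¹⁹ × 5.13×10⁻⁷ × 1.09×10⁷ = 1.79×10⁻¹⁸ A²
I_n = √(1.79×10⁻¹⁸) = 1.34×10⁻⁹ A = 1.34 nA

1.34 nA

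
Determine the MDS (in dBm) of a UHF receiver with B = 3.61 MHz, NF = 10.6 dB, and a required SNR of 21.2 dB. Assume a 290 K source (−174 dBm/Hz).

Sensitivity = −174 + 10 log₁₀(B) + NF + SNR_min
= −174 + 65.58 + 10.6 + 21.2
= −76.62 dBm → −76.6 dBm

−76.6 dBm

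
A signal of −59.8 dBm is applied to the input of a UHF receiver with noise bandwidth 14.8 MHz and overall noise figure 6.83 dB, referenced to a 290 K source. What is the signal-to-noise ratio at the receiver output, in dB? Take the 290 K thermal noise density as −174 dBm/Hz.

Noise floor: N = −174 + 10 log₁₀(B) + NF
10 log₁₀(1.48×10⁷) = 71.7 dB
N = −174 + 71.7 + 6.83 = −95.47 dBm
SNR = P_sig − N = −59.8 − (−95.47) = 35.67 dB → 35.7 dB

35.7 dB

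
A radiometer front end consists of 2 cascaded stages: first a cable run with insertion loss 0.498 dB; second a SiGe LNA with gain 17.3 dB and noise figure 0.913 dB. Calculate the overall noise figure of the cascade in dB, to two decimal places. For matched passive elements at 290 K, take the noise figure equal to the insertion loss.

Convert to linear (a loss of L dB is a gain of −L dB): F_i = 10^(NF_i/10), G_i = 10^(G_i,dB/10)
  Stage 1: F_1 = 10^(0.498/10) = 1.122, G_1 = 10^(−0.498/10) = 0.8917
  Stage 2: F_2 = 10^(0.913/10) = 1.234, G_2 = 10^(17.3/10) = 53.70
Friis cascade:
  F = 1.122 + (1.234 − 1)/0.8917 = 1.384
NF = 10 log₁₀(1.384) = 1.41 dB

1.41 dB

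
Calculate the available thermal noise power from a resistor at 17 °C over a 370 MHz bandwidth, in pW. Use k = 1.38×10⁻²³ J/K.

T = 17 °C + 273.15 = 290.15 K
P_n = kTB = 1.38×10⁻²³ × 290.15 × 3.70×10⁸ = 1.48×10⁻¹² W = 1.48 pW

1.48 pW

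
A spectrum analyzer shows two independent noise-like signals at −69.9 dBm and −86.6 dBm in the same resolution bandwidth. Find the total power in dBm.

−69.8 dBm

Convert to linear, add, convert back:
P₁ = 1.02×10⁻¹⁰ W, P₂ = 2.19×10⁻¹² W
P_tot = 1.05×10⁻¹⁰ W → 10 log₁₀(P_tot / 10⁻³) = −69.8 dBm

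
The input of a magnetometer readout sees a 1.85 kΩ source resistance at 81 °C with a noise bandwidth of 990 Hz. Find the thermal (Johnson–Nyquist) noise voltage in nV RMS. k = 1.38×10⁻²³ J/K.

T = 81 °C + 273.15 = 354.15 K
V_n = √(4kTRB)
4kTRB = 4 × 1.38×10⁻²³ × 354.15 × 1.85×10³ × 9.90×10² = 3.58×10⁻¹⁴ V²
V_n = √(3.58×10⁻¹⁴) = 1.89×10⁻⁷ V = 189 nV

189 nV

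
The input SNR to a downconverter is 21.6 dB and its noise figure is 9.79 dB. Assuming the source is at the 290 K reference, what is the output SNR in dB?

By definition F = SNR_in/SNR_out, so in dB: SNR_out = SNR_in − NF
SNR_out = 21.6 − 9.79 = 11.81 dB

11.81 dB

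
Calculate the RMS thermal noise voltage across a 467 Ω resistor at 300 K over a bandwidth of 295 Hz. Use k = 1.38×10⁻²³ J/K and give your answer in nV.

47.8 nV

V_n = √(4kTRB)
4kTRB = 4 × 1.38×10⁻²³ × 300 × 4.67×10² × 2.95×10² = 2.28×10⁻¹⁵ V²
V_n = √(2.28×10⁻¹⁵) = 4.78×10⁻⁸ V = 47.8 nV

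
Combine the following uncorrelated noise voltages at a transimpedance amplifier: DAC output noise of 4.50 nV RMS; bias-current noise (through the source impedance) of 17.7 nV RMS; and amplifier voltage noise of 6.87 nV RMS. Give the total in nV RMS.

Uncorrelated sources add in power (mean-square): V_tot = √(ΣV_i²)
V_tot = √[(4.50×10⁻⁹)² + (1.77×10⁻⁸)² + (6.87×10⁻⁹)²] = 1.95×10⁻⁸ V = 19.5 nV

19.5 nV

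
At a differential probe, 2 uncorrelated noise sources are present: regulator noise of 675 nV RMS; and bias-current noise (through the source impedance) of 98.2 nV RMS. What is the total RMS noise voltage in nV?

682 nV

Uncorrelated sources add in power (mean-square): V_tot = √(ΣV_i²)
V_tot = √[(6.75×10⁻⁷)² + (9.82×10⁻⁸)²] = 6.82×10⁻⁷ V = 682 nV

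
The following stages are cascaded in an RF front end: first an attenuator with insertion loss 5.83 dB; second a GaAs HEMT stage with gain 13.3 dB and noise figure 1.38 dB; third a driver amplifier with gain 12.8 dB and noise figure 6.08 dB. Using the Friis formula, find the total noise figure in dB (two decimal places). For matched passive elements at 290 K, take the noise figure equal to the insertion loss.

7.64 dB

Convert to linear (a loss of L dB is a gain of −L dB): F_i = 10^(NF_i/10), G_i = 10^(G_i,dB/10)
  Stage 1: F_1 = 10^(5.83/10) = 3.828, G_1 = 10^(−5.83/10) = 0.2612
  Stage 2: F_2 = 10^(1.38/10) = 1.374, G_2 = 10^(13.3/10) = 21.38
  Stage 3: F_3 = 10^(6.08/10) = 4.055, G_3 = 10^(12.8/10) = 19.05
Friis cascade:
  F = 3.828 + (1.374 − 1)/0.2612 + (4.055 − 1)/5.585 = 5.807
NF = 10 log₁₀(5.807) = 7.64 dB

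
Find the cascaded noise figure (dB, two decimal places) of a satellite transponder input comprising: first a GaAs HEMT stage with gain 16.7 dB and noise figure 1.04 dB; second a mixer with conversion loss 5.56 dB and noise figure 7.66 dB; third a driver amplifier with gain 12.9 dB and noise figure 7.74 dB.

Convert to linear (a loss of L dB is a gain of −L dB): F_i = 10^(NF_i/10), G_i = 10^(G_i,dB/10)
  Stage 1: F_1 = 10^(1.04/10) = 1.271, G_1 = 10^(16.7/10) = 46.77
  Stage 2: F_2 = 10^(7.66/10) = 5.834, G_2 = 10^(−5.56/10) = 0.2780
  Stage 3: F_3 = 10^(7.74/10) = 5.943, G_3 = 10^(12.9/10) = 19.50
Friis cascade:
  F = 1.271 + (5.834 − 1)/46.77 + (5.943 − 1)/13.00 = 1.754
NF = 10 log₁₀(1.754) = 2.44 dB

2.44 dB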